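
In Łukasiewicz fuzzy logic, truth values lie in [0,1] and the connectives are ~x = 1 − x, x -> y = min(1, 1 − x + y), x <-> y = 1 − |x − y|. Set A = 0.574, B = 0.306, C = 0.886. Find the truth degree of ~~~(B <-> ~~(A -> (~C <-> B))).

0.694

~C = 1 − 0.886 = 0.114
~C <-> B = 1 − |0.114 − 0.306| = 1 − 0.192 = 0.808
A -> (~C <-> B) = min(1, 1 − 0.574 + 0.808) = min(1, 1.234) = 1.000
~(A -> (~C <-> B)) = 1 − 1.000 = 0.000
~~(A -> (~C <-> B)) = 1 − 0.000 = 1.000
B <-> ~~(A -> (~C <-> B)) = 1 − |0.306 − 1.000| = 1 − 0.694 = 0.306
~(B <-> ~~(A -> (~C <-> B))) = 1 − 0.306 = 0.694
~~(B <-> ~~(A -> (~C <-> B))) = 1 − 0.694 = 0.306
~~~(B <-> ~~(A -> (~C <-> B))) = 1 − 0.306 = 0.694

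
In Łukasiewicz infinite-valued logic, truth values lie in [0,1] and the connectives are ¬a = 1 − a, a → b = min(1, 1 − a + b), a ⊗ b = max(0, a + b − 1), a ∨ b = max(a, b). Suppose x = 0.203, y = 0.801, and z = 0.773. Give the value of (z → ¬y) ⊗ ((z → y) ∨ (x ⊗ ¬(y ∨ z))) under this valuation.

0.426

¬y = 1 − 0.801 = 0.199
z → ¬y = min(1, 1 − 0.773 + 0.199) = min(1, 0.426) = 0.426
z → y = min(1, 1 − 0.773 + 0.801) = min(1, 1.028) = 1.000
y ∨ z = max(0.801, 0.773) = 0.801
¬(y ∨ z) = 1 − 0.801 = 0.199
x ⊗ ¬(y ∨ z) = max(0, 0.203 + 0.199 − 1) = max(0, -0.598) = 0.000
(z → y) ∨ (x ⊗ ¬(y ∨ z)) = max(1.000, 0.000) = 1.000
(z → ¬y) ⊗ ((z → y) ∨ (x ⊗ ¬(y ∨ z))) = max(0, 0.426 + 1.000 − 1) = max(0, 0.426) = 0.426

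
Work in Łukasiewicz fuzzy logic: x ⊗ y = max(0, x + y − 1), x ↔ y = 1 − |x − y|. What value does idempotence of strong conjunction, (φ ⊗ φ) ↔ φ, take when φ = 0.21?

φ ⊗ φ = max(0, 0.21 + 0.21 − 1) = max(0, -0.58) = 0.00
(φ ⊗ φ) ↔ φ = 1 − |0.00 − 0.21| = 1 − 0.21 = 0.79
(The value 0.79 < 1 shows this instance is not satisfied; fails in Ł∞ since a ⊗ a = max(0, 2a−1) ≠ a in general.)

0.79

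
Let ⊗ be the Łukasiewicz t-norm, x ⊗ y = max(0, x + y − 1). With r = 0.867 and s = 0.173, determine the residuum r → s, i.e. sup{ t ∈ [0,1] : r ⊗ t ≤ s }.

0.306

The residuum of the Łukasiewicz t-norm gives the supremum: min(1, 1 − 0.867 + 0.173).
1 − 0.867 + 0.173 = 0.306, so t = min(1, 0.306) = 0.306.
Check: 0.867 ⊗ 0.306 = max(0, 0.173) = 0.173 ≤ 0.173.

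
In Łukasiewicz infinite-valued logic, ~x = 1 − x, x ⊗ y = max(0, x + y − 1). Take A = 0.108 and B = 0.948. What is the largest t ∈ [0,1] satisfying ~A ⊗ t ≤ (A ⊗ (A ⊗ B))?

~A = 1 − 0.108 = 0.892
So the left factor is ~A = 0.892.
A ⊗ B = max(0, 0.108 + 0.948 − 1) = max(0, 0.056) = 0.056
A ⊗ (A ⊗ B) = max(0, 0.108 + 0.056 − 1) = max(0, -0.836) = 0.000
So the right-hand bound is A ⊗ (A ⊗ B) = 0.000.
The residuum of the Łukasiewicz t-norm gives the supremum: min(1, 1 − 0.892 + 0.000).
1 − 0.892 + 0.000 = 0.108, so t = min(1, 0.108) = 0.108.
Check: 0.892 ⊗ 0.108 = max(0, 0.000) = 0.000 ≤ 0.000.

0.108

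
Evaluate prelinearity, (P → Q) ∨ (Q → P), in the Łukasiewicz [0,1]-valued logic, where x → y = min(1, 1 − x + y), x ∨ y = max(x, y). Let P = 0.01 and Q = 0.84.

1.00

P → Q = min(1, 1 − 0.01 + 0.84) = min(1, 1.83) = 1.00
Q → P = min(1, 1 − 0.84 + 0.01) = min(1, 0.17) = 0.17
(P → Q) ∨ (Q → P) = max(1.00, 0.17) = 1.00
(As expected: a Ł∞-tautology — holds in every MV-chain.)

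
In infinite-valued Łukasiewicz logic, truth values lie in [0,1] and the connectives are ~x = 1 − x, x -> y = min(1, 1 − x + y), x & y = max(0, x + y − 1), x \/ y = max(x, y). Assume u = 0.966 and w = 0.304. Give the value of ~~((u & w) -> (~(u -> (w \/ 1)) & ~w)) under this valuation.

u & w = max(0, 0.966 + 0.304 − 1) = max(0, 0.270) = 0.270
w \/ 1 = max(0.304, 1.000) = 1.000
u -> (w \/ 1) = min(1, 1 − 0.966 + 1.000) = min(1, 1.034) = 1.000
~(u -> (w \/ 1)) = 1 − 1.000 = 0.000
~w = 1 − 0.304 = 0.696
~(u -> (w \/ 1)) & ~w = max(0, 0.000 + 0.696 − 1) = max(0, -0.304) = 0.000
(u & w) -> (~(u -> (w \/ 1)) & ~w) = min(1, 1 − 0.270 + 0.000) = min(1, 0.730) = 0.730
~((u & w) -> (~(u -> (w \/ 1)) & ~w)) = 1 − 0.730 = 0.270
~~((u & w) -> (~(u -> (w \/ 1)) & ~w)) = 1 − 0.270 = 0.730

0.730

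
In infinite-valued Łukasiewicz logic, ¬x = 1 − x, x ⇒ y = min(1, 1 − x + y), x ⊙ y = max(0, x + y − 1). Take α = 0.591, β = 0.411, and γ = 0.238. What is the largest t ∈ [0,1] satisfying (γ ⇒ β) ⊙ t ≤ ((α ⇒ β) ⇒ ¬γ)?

γ ⇒ β = min(1, 1 − 0.238 + 0.411) = min(1, 1.173) = 1.000
So the left factor is γ ⇒ β = 1.000.
α ⇒ β = min(1, 1 − 0.591 + 0.411) = min(1, 0.820) = 0.820
¬γ = 1 − 0.238 = 0.762
(α ⇒ β) ⇒ ¬γ = min(1, 1 − 0.820 + 0.762) = min(1, 0.942) = 0.942
So the right-hand bound is (α ⇒ β) ⇒ ¬γ = 0.942.
The residuum of the Łukasiewicz t-norm gives the supremum: min(1, 1 − 1.000 + 0.942).
1 − 1.000 + 0.942 = 0.942, so t = min(1, 0.942) = 0.942.
Check: 1.000 ⊙ 0.942 = max(0, 0.942) = 0.942 ≤ 0.942.

0.942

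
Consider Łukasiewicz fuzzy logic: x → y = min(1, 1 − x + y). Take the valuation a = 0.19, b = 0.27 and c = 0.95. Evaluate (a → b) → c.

0.95

a → b = min(1, 1 − 0.19 + 0.27) = min(1, 1.08) = 1.00
(a → b) → c = min(1, 1 − 1.00 + 0.95) = min(1, 0.95) = 0.95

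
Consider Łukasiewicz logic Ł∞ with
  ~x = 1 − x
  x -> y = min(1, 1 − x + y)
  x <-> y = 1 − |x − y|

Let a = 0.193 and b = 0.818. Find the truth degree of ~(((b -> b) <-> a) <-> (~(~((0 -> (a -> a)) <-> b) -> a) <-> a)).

0.614

b -> b = min(1, 1 − 0.818 + 0.818) = min(1, 1.000) = 1.000
(b -> b) <-> a = 1 − |1.000 − 0.193| = 1 − 0.807 = 0.193
a -> a = min(1, 1 − 0.193 + 0.193) = min(1, 1.000) = 1.000
0 -> (a -> a) = min(1, 1 − 0.000 + 1.000) = min(1, 2.000) = 1.000
(0 -> (a -> a)) <-> b = 1 − |1.000 − 0.818| = 1 − 0.182 = 0.818
~((0 -> (a -> a)) <-> b) = 1 − 0.818 = 0.182
~((0 -> (a -> a)) <-> b) -> a = min(1, 1 − 0.182 + 0.193) = min(1, 1.011) = 1.000
~(~((0 -> (a -> a)) <-> b) -> a) = 1 − 1.000 = 0.000
~(~((0 -> (a -> a)) <-> b) -> a) <-> a = 1 − |0.000 − 0.193| = 1 − 0.193 = 0.807
((b -> b) <-> a) <-> (~(~((0 -> (a -> a)) <-> b) -> a) <-> a) = 1 − |0.193 − 0.807| = 1 − 0.614 = 0.386
~(((b -> b) <-> a) <-> (~(~((0 -> (a -> a)) <-> b) -> a) <-> a)) = 1 − 0.386 = 0.614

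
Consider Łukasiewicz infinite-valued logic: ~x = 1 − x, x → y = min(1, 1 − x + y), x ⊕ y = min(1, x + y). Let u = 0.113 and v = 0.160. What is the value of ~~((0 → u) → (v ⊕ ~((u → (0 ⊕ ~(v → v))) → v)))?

0 → u = min(1, 1 − 0.000 + 0.113) = min(1, 1.113) = 1.000
v → v = min(1, 1 − 0.160 + 0.160) = min(1, 1.000) = 1.000
~(v → v) = 1 − 1.000 = 0.000
0 ⊕ ~(v → v) = min(1, 0.000 + 0.000) = min(1, 0.000) = 0.000
u → (0 ⊕ ~(v → v)) = min(1, 1 − 0.113 + 0.000) = min(1, 0.887) = 0.887
(u → (0 ⊕ ~(v → v))) → v = min(1, 1 − 0.887 + 0.160) = min(1, 0.273) = 0.273
~((u → (0 ⊕ ~(v → v))) → v) = 1 − 0.273 = 0.727
v ⊕ ~((u → (0 ⊕ ~(v → v))) → v) = min(1, 0.160 + 0.727) = min(1, 0.887) = 0.887
(0 → u) → (v ⊕ ~((u → (0 ⊕ ~(v → v))) → v)) = min(1, 1 − 1.000 + 0.887) = min(1, 0.887) = 0.887
~((0 → u) → (v ⊕ ~((u → (0 ⊕ ~(v → v))) → v))) = 1 − 0.887 = 0.113
~~((0 → u) → (v ⊕ ~((u → (0 ⊕ ~(v → v))) → v))) = 1 − 0.113 = 0.887

0.887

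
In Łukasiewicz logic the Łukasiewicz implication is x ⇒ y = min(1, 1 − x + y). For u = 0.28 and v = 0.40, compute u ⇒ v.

1.00

u ⇒ v = min(1, 1 − 0.28 + 0.40) = min(1, 1.12) = 1.00
For comparison, the Gödel implication (1 if x ≤ y else y) would give 1.00.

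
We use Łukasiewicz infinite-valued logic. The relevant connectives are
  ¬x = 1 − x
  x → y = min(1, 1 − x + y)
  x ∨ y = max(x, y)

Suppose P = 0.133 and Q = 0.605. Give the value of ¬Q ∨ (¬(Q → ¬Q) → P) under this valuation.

0.923

¬Q = 1 − 0.605 = 0.395
Q → ¬Q = min(1, 1 − 0.605 + 0.395) = min(1, 0.790) = 0.790
¬(Q → ¬Q) = 1 − 0.790 = 0.210
¬(Q → ¬Q) → P = min(1, 1 − 0.210 + 0.133) = min(1, 0.923) = 0.923
¬Q ∨ (¬(Q → ¬Q) → P) = max(0.395, 0.923) = 0.923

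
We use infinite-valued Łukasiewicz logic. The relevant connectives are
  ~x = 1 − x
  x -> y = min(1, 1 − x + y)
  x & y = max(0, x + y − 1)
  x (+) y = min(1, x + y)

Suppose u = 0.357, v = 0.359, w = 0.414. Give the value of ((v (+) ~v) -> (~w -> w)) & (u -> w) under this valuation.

~v = 1 − 0.359 = 0.641
v (+) ~v = min(1, 0.359 + 0.641) = min(1, 1.000) = 1.000
~w = 1 − 0.414 = 0.586
~w -> w = min(1, 1 − 0.586 + 0.414) = min(1, 0.828) = 0.828
(v (+) ~v) -> (~w -> w) = min(1, 1 − 1.000 + 0.828) = min(1, 0.828) = 0.828
u -> w = min(1, 1 − 0.357 + 0.414) = min(1, 1.057) = 1.000
((v (+) ~v) -> (~w -> w)) & (u -> w) = max(0, 0.828 + 1.000 − 1) = max(0, 0.828) = 0.828

0.828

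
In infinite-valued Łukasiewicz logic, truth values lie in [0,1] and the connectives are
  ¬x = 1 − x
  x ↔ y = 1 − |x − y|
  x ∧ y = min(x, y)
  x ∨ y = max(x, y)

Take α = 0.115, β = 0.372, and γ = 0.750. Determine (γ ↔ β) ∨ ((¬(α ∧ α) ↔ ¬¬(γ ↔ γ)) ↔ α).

0.622

γ ↔ β = 1 − |0.750 − 0.372| = 1 − 0.378 = 0.622
α ∧ α = min(0.115, 0.115) = 0.115
¬(α ∧ α) = 1 − 0.115 = 0.885
γ ↔ γ = 1 − |0.750 − 0.750| = 1 − 0.000 = 1.000
¬(γ ↔ γ) = 1 − 1.000 = 0.000
¬¬(γ ↔ γ) = 1 − 0.000 = 1.000
¬(α ∧ α) ↔ ¬¬(γ ↔ γ) = 1 − |0.885 − 1.000| = 1 − 0.115 = 0.885
(¬(α ∧ α) ↔ ¬¬(γ ↔ γ)) ↔ α = 1 − |0.885 − 0.115| = 1 − 0.770 = 0.230
(γ ↔ β) ∨ ((¬(α ∧ α) ↔ ¬¬(γ ↔ γ)) ↔ α) = max(0.622, 0.230) = 0.622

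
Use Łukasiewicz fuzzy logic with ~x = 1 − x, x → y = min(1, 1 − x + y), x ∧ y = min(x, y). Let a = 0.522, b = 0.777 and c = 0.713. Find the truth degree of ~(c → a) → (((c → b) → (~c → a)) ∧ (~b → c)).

c → a = min(1, 1 − 0.713 + 0.522) = min(1, 0.809) = 0.809
~(c → a) = 1 − 0.809 = 0.191
c → b = min(1, 1 − 0.713 + 0.777) = min(1, 1.064) = 1.000
~c = 1 − 0.713 = 0.287
~c → a = min(1, 1 − 0.287 + 0.522) = min(1, 1.235) = 1.000
(c → b) → (~c → a) = min(1, 1 − 1.000 + 1.000) = min(1, 1.000) = 1.000
~b = 1 − 0.777 = 0.223
~b → c = min(1, 1 − 0.223 + 0.713) = min(1, 1.490) = 1.000
((c → b) → (~c → a)) ∧ (~b → c) = min(1.000, 1.000) = 1.000
~(c → a) → (((c → b) → (~c → a)) ∧ (~b → c)) = min(1, 1 − 0.191 + 1.000) = min(1, 1.809) = 1.000

1.000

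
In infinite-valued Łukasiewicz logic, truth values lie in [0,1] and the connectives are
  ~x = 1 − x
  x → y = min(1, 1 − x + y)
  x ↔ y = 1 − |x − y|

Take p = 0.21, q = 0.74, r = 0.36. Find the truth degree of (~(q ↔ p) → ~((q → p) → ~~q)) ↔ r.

q ↔ p = 1 − |0.74 − 0.21| = 1 − 0.53 = 0.47
~(q ↔ p) = 1 − 0.47 = 0.53
q → p = min(1, 1 − 0.74 + 0.21) = min(1, 0.47) = 0.47
~q = 1 − 0.74 = 0.26
~~q = 1 − 0.26 = 0.74
(q → p) → ~~q = min(1, 1 − 0.47 + 0.74) = min(1, 1.27) = 1.00
~((q → p) → ~~q) = 1 − 1.00 = 0.00
~(q ↔ p) → ~((q → p) → ~~q) = min(1, 1 − 0.53 + 0.00) = min(1, 0.47) = 0.47
(~(q ↔ p) → ~((q → p) → ~~q)) ↔ r = 1 − |0.47 − 0.36| = 1 − 0.11 = 0.89

0.89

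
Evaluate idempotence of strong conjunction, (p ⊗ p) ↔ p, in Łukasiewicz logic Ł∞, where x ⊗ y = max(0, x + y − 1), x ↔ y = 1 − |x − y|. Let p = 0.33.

p ⊗ p = max(0, 0.33 + 0.33 − 1) = max(0, -0.34) = 0.00
(p ⊗ p) ↔ p = 1 − |0.00 − 0.33| = 1 − 0.33 = 0.67
(The value 0.67 < 1 shows this instance is not satisfied; fails in Ł∞ since a ⊗ a = max(0, 2a−1) ≠ a in general.)

0.67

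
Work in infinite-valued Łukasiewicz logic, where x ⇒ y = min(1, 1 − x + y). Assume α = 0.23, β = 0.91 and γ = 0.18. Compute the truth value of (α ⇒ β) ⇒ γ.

α ⇒ β = min(1, 1 − 0.23 + 0.91) = min(1, 1.68) = 1.00
(α ⇒ β) ⇒ γ = min(1, 1 − 1.00 + 0.18) = min(1, 0.18) = 0.18

0.18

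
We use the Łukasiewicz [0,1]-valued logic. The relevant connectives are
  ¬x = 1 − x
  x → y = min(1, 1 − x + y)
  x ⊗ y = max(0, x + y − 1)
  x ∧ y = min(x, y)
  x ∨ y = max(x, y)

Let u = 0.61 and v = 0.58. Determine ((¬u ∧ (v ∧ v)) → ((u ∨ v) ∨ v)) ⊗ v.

0.58

¬u = 1 − 0.61 = 0.39
v ∧ v = min(0.58, 0.58) = 0.58
¬u ∧ (v ∧ v) = min(0.39, 0.58) = 0.39
u ∨ v = max(0.61, 0.58) = 0.61
(u ∨ v) ∨ v = max(0.61, 0.58) = 0.61
(¬u ∧ (v ∧ v)) → ((u ∨ v) ∨ v) = min(1, 1 − 0.39 + 0.61) = min(1, 1.22) = 1.00
((¬u ∧ (v ∧ v)) → ((u ∨ v) ∨ v)) ⊗ v = max(0, 1.00 + 0.58 − 1) = max(0, 0.58) = 0.58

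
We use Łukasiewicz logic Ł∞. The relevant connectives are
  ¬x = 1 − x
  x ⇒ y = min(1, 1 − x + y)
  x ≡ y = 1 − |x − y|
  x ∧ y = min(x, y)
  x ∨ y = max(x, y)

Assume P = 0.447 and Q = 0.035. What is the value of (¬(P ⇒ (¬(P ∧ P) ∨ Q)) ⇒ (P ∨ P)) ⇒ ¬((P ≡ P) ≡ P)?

P ∧ P = min(0.447, 0.447) = 0.447
¬(P ∧ P) = 1 − 0.447 = 0.553
¬(P ∧ P) ∨ Q = max(0.553, 0.035) = 0.553
P ⇒ (¬(P ∧ P) ∨ Q) = min(1, 1 − 0.447 + 0.553) = min(1, 1.106) = 1.000
¬(P ⇒ (¬(P ∧ P) ∨ Q)) = 1 − 1.000 = 0.000
P ∨ P = max(0.447, 0.447) = 0.447
¬(P ⇒ (¬(P ∧ P) ∨ Q)) ⇒ (P ∨ P) = min(1, 1 − 0.000 + 0.447) = min(1, 1.447) = 1.000
P ≡ P = 1 − |0.447 − 0.447| = 1 − 0.000 = 1.000
(P ≡ P) ≡ P = 1 − |1.000 − 0.447| = 1 − 0.553 = 0.447
¬((P ≡ P) ≡ P) = 1 − 0.447 = 0.553
(¬(P ⇒ (¬(P ∧ P) ∨ Q)) ⇒ (P ∨ P)) ⇒ ¬((P ≡ P) ≡ P) = min(1, 1 − 1.000 + 0.553) = min(1, 0.553) = 0.553

0.553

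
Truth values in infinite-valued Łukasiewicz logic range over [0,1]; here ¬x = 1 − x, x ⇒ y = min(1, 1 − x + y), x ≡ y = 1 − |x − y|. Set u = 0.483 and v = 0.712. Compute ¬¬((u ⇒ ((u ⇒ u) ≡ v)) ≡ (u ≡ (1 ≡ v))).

u ⇒ u = min(1, 1 − 0.483 + 0.483) = min(1, 1.000) = 1.000
(u ⇒ u) ≡ v = 1 − |1.000 − 0.712| = 1 − 0.288 = 0.712
u ⇒ ((u ⇒ u) ≡ v) = min(1, 1 − 0.483 + 0.712) = min(1, 1.229) = 1.000
1 ≡ v = 1 − |1.000 − 0.712| = 1 − 0.288 = 0.712
u ≡ (1 ≡ v) = 1 − |0.483 − 0.712| = 1 − 0.229 = 0.771
(u ⇒ ((u ⇒ u) ≡ v)) ≡ (u ≡ (1 ≡ v)) = 1 − |1.000 − 0.771| = 1 − 0.229 = 0.771
¬((u ⇒ ((u ⇒ u) ≡ v)) ≡ (u ≡ (1 ≡ v))) = 1 − 0.771 = 0.229
¬¬((u ⇒ ((u ⇒ u) ≡ v)) ≡ (u ≡ (1 ≡ v))) = 1 − 0.229 = 0.771

0.771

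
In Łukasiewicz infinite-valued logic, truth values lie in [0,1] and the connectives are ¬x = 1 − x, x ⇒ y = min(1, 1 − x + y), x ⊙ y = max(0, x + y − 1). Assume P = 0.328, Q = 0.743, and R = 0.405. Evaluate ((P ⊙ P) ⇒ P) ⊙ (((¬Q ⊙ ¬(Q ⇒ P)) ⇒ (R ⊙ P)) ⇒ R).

0.405

P ⊙ P = max(0, 0.328 + 0.328 − 1) = max(0, -0.344) = 0.000
(P ⊙ P) ⇒ P = min(1, 1 − 0.000 + 0.328) = min(1, 1.328) = 1.000
¬Q = 1 − 0.743 = 0.257
Q ⇒ P = min(1, 1 − 0.743 + 0.328) = min(1, 0.585) = 0.585
¬(Q ⇒ P) = 1 − 0.585 = 0.415
¬Q ⊙ ¬(Q ⇒ P) = max(0, 0.257 + 0.415 − 1) = max(0, -0.328) = 0.000
R ⊙ P = max(0, 0.405 + 0.328 − 1) = max(0, -0.267) = 0.000
(¬Q ⊙ ¬(Q ⇒ P)) ⇒ (R ⊙ P) = min(1, 1 − 0.000 + 0.000) = min(1, 1.000) = 1.000
((¬Q ⊙ ¬(Q ⇒ P)) ⇒ (R ⊙ P)) ⇒ R = min(1, 1 − 1.000 + 0.405) = min(1, 0.405) = 0.405
((P ⊙ P) ⇒ P) ⊙ (((¬Q ⊙ ¬(Q ⇒ P)) ⇒ (R ⊙ P)) ⇒ R) = max(0, 1.000 + 0.405 − 1) = max(0, 0.405) = 0.405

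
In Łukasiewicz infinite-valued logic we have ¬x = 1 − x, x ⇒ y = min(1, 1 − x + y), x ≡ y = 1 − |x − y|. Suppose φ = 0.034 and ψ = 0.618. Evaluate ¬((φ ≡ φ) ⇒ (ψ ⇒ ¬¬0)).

0.618

φ ≡ φ = 1 − |0.034 − 0.034| = 1 − 0.000 = 1.000
¬0 = 1 − 0.000 = 1.000
¬¬0 = 1 − 1.000 = 0.000
ψ ⇒ ¬¬0 = min(1, 1 − 0.618 + 0.000) = min(1, 0.382) = 0.382
(φ ≡ φ) ⇒ (ψ ⇒ ¬¬0) = min(1, 1 − 1.000 + 0.382) = min(1, 0.382) = 0.382
¬((φ ≡ φ) ⇒ (ψ ⇒ ¬¬0)) = 1 − 0.382 = 0.618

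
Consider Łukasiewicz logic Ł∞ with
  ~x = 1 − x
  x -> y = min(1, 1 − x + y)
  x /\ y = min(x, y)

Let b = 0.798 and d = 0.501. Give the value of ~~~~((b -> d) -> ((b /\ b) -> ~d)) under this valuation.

0.998

b -> d = min(1, 1 − 0.798 + 0.501) = min(1, 0.703) = 0.703
b /\ b = min(0.798, 0.798) = 0.798
~d = 1 − 0.501 = 0.499
(b /\ b) -> ~d = min(1, 1 − 0.798 + 0.499) = min(1, 0.701) = 0.701
(b -> d) -> ((b /\ b) -> ~d) = min(1, 1 − 0.703 + 0.701) = min(1, 0.998) = 0.998
~((b -> d) -> ((b /\ b) -> ~d)) = 1 − 0.998 = 0.002
~~((b -> d) -> ((b /\ b) -> ~d)) = 1 − 0.002 = 0.998
~~~((b -> d) -> ((b /\ b) -> ~d)) = 1 − 0.998 = 0.002
~~~~((b -> d) -> ((b /\ b) -> ~d)) = 1 − 0.002 = 0.998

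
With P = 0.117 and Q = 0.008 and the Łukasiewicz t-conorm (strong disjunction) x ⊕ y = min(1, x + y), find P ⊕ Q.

P ⊕ Q = min(1, 0.117 + 0.008) = min(1, 0.125) = 0.125
For comparison, the Gödel t-conorm max(x, y) would give 0.117.

0.125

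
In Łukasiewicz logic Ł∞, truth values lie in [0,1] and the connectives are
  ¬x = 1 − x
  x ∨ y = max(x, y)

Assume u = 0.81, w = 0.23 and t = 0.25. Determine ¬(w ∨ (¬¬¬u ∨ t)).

0.75

¬u = 1 − 0.81 = 0.19
¬¬u = 1 − 0.19 = 0.81
¬¬¬u = 1 − 0.81 = 0.19
¬¬¬u ∨ t = max(0.19, 0.25) = 0.25
w ∨ (¬¬¬u ∨ t) = max(0.23, 0.25) = 0.25
¬(w ∨ (¬¬¬u ∨ t)) = 1 − 0.25 = 0.75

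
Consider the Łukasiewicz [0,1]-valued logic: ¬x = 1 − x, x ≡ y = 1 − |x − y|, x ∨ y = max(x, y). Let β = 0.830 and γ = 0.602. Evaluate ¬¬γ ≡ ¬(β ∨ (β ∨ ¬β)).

¬γ = 1 − 0.602 = 0.398
¬¬γ = 1 − 0.398 = 0.602
¬β = 1 − 0.830 = 0.170
β ∨ ¬β = max(0.830, 0.170) = 0.830
β ∨ (β ∨ ¬β) = max(0.830, 0.830) = 0.830
¬(β ∨ (β ∨ ¬β)) = 1 − 0.830 = 0.170
¬¬γ ≡ ¬(β ∨ (β ∨ ¬β)) = 1 − |0.602 − 0.170| = 1 − 0.432 = 0.568

0.568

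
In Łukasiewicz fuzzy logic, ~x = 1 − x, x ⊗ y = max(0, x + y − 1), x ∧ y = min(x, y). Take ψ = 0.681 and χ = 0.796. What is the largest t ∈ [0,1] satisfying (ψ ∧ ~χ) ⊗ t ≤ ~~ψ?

~χ = 1 − 0.796 = 0.204
ψ ∧ ~χ = min(0.681, 0.204) = 0.204
So the left factor is ψ ∧ ~χ = 0.204.
~ψ = 1 − 0.681 = 0.319
~~ψ = 1 − 0.319 = 0.681
So the right-hand bound is ~~ψ = 0.681.
The residuum of the Łukasiewicz t-norm gives the supremum: min(1, 1 − 0.204 + 0.681).
1 − 0.204 + 0.681 = 1.477, so t = min(1, 1.477) = 1.000.
Check: 0.204 ⊗ 1.000 = max(0, 0.204) = 0.204 ≤ 0.681.

1.000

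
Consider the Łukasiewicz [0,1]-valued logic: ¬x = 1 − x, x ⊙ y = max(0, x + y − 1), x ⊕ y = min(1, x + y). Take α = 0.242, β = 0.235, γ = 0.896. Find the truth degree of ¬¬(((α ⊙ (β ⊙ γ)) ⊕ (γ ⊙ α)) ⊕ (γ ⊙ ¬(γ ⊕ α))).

0.138

β ⊙ γ = max(0, 0.235 + 0.896 − 1) = max(0, 0.131) = 0.131
α ⊙ (β ⊙ γ) = max(0, 0.242 + 0.131 − 1) = max(0, -0.627) = 0.000
γ ⊙ α = max(0, 0.896 + 0.242 − 1) = max(0, 0.138) = 0.138
(α ⊙ (β ⊙ γ)) ⊕ (γ ⊙ α) = min(1, 0.000 + 0.138) = min(1, 0.138) = 0.138
γ ⊕ α = min(1, 0.896 + 0.242) = min(1, 1.138) = 1.000
¬(γ ⊕ α) = 1 − 1.000 = 0.000
γ ⊙ ¬(γ ⊕ α) = max(0, 0.896 + 0.000 − 1) = max(0, -0.104) = 0.000
((α ⊙ (β ⊙ γ)) ⊕ (γ ⊙ α)) ⊕ (γ ⊙ ¬(γ ⊕ α)) = min(1, 0.138 + 0.000) = min(1, 0.138) = 0.138
¬(((α ⊙ (β ⊙ γ)) ⊕ (γ ⊙ α)) ⊕ (γ ⊙ ¬(γ ⊕ α))) = 1 − 0.138 = 0.862
¬¬(((α ⊙ (β ⊙ γ)) ⊕ (γ ⊙ α)) ⊕ (γ ⊙ ¬(γ ⊕ α))) = 1 − 0.862 = 0.138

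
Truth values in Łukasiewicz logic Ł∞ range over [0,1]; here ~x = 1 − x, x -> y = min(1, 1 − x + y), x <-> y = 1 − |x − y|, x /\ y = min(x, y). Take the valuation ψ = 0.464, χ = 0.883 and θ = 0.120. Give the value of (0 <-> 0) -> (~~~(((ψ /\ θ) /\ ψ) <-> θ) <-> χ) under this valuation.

0 <-> 0 = 1 − |0.000 − 0.000| = 1 − 0.000 = 1.000
ψ /\ θ = min(0.464, 0.120) = 0.120
(ψ /\ θ) /\ ψ = min(0.120, 0.464) = 0.120
((ψ /\ θ) /\ ψ) <-> θ = 1 − |0.120 − 0.120| = 1 − 0.000 = 1.000
~(((ψ /\ θ) /\ ψ) <-> θ) = 1 − 1.000 = 0.000
~~(((ψ /\ θ) /\ ψ) <-> θ) = 1 − 0.000 = 1.000
~~~(((ψ /\ θ) /\ ψ) <-> θ) = 1 − 1.000 = 0.000
~~~(((ψ /\ θ) /\ ψ) <-> θ) <-> χ = 1 − |0.000 − 0.883| = 1 − 0.883 = 0.117
(0 <-> 0) -> (~~~(((ψ /\ θ) /\ ψ) <-> θ) <-> χ) = min(1, 1 − 1.000 + 0.117) = min(1, 0.117) = 0.117

0.117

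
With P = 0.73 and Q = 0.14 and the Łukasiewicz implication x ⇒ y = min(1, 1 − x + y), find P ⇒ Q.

P ⇒ Q = min(1, 1 − 0.73 + 0.14) = min(1, 0.41) = 0.41
For comparison, the Gödel implication (1 if x ≤ y else y) would give 0.14.

0.41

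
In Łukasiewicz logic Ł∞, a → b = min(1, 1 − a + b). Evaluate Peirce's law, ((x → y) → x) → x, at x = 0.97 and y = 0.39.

x → y = min(1, 1 − 0.97 + 0.39) = min(1, 0.42) = 0.42
(x → y) → x = min(1, 1 − 0.42 + 0.97) = min(1, 1.55) = 1.00
((x → y) → x) → x = min(1, 1 − 1.00 + 0.97) = min(1, 0.97) = 0.97
(The value 0.97 < 1 shows this instance is not satisfied; not a Ł∞-tautology in general.)

0.97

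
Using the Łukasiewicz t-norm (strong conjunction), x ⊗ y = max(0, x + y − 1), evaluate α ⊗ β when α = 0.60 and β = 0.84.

0.44

α ⊗ β = max(0, 0.60 + 0.84 − 1) = max(0, 0.44) = 0.44
For comparison, the Gödel (minimum) t-norm min(x, y) would give 0.60.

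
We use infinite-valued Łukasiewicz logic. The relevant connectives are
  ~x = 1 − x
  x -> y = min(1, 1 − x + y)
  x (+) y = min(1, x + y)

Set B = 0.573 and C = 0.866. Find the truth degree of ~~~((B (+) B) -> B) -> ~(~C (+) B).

0.866

B (+) B = min(1, 0.573 + 0.573) = min(1, 1.146) = 1.000
(B (+) B) -> B = min(1, 1 − 1.000 + 0.573) = min(1, 0.573) = 0.573
~((B (+) B) -> B) = 1 − 0.573 = 0.427
~~((B (+) B) -> B) = 1 − 0.427 = 0.573
~~~((B (+) B) -> B) = 1 − 0.573 = 0.427
~C = 1 − 0.866 = 0.134
~C (+) B = min(1, 0.134 + 0.573) = min(1, 0.707) = 0.707
~(~C (+) B) = 1 − 0.707 = 0.293
~~~((B (+) B) -> B) -> ~(~C (+) B) = min(1, 1 − 0.427 + 0.293) = min(1, 0.866) = 0.866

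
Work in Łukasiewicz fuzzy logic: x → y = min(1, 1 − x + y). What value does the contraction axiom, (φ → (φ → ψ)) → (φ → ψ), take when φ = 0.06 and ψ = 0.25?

1.00

φ → ψ = min(1, 1 − 0.06 + 0.25) = min(1, 1.19) = 1.00
φ → (φ → ψ) = min(1, 1 − 0.06 + 1.00) = min(1, 1.94) = 1.00
(φ → (φ → ψ)) → (φ → ψ) = min(1, 1 − 1.00 + 1.00) = min(1, 1.00) = 1.00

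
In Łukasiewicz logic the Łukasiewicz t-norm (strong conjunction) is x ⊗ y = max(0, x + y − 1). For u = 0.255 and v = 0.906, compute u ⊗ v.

0.161

u ⊗ v = max(0, 0.255 + 0.906 − 1) = max(0, 0.161) = 0.161
For comparison, the Gödel (minimum) t-norm min(x, y) would give 0.255.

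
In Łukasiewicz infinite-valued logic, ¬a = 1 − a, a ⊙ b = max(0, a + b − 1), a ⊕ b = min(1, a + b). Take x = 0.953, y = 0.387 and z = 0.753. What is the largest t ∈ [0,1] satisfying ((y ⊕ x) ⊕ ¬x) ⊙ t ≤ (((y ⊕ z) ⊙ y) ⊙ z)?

y ⊕ x = min(1, 0.387 + 0.953) = min(1, 1.340) = 1.000
¬x = 1 − 0.953 = 0.047
(y ⊕ x) ⊕ ¬x = min(1, 1.000 + 0.047) = min(1, 1.047) = 1.000
So the left factor is (y ⊕ x) ⊕ ¬x = 1.000.
y ⊕ z = min(1, 0.387 + 0.753) = min(1, 1.140) = 1.000
(y ⊕ z) ⊙ y = max(0, 1.000 + 0.387 − 1) = max(0, 0.387) = 0.387
((y ⊕ z) ⊙ y) ⊙ z = max(0, 0.387 + 0.753 − 1) = max(0, 0.140) = 0.140
So the right-hand bound is ((y ⊕ z) ⊙ y) ⊙ z = 0.140.
The residuum of the Łukasiewicz t-norm gives the supremum: min(1, 1 − 1.000 + 0.140).
1 − 1.000 + 0.140 = 0.140, so t = min(1, 0.140) = 0.140.
Check: 1.000 ⊙ 0.140 = max(0, 0.140) = 0.140 ≤ 0.140.

0.140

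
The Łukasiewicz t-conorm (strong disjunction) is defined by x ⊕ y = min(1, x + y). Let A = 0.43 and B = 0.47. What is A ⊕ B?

0.90

A ⊕ B = min(1, 0.43 + 0.47) = min(1, 0.90) = 0.90
For comparison, the Gödel t-conorm max(x, y) would give 0.47.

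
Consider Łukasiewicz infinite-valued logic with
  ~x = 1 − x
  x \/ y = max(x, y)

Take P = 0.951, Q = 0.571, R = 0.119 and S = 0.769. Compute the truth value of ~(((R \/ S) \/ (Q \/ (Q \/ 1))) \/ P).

0.000

R \/ S = max(0.119, 0.769) = 0.769
Q \/ 1 = max(0.571, 1.000) = 1.000
Q \/ (Q \/ 1) = max(0.571, 1.000) = 1.000
(R \/ S) \/ (Q \/ (Q \/ 1)) = max(0.769, 1.000) = 1.000
((R \/ S) \/ (Q \/ (Q \/ 1))) \/ P = max(1.000, 0.951) = 1.000
~(((R \/ S) \/ (Q \/ (Q \/ 1))) \/ P) = 1 − 1.000 = 0.000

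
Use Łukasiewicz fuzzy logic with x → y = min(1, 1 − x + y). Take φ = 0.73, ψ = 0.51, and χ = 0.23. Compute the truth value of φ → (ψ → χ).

ψ → χ = min(1, 1 − 0.51 + 0.23) = min(1, 0.72) = 0.72
φ → (ψ → χ) = min(1, 1 − 0.73 + 0.72) = min(1, 0.99) = 0.99

0.99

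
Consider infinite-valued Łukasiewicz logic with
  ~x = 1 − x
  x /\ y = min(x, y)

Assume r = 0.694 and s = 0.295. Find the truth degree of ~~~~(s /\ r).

0.295

s /\ r = min(0.295, 0.694) = 0.295
~(s /\ r) = 1 − 0.295 = 0.705
~~(s /\ r) = 1 − 0.705 = 0.295
~~~(s /\ r) = 1 − 0.295 = 0.705
~~~~(s /\ r) = 1 − 0.705 = 0.295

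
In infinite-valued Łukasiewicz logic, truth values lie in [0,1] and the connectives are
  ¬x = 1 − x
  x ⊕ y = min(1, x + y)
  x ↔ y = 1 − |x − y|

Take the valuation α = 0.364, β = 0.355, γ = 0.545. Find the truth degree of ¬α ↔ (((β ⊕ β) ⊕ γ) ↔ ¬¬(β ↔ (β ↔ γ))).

0.909

¬α = 1 − 0.364 = 0.636
β ⊕ β = min(1, 0.355 + 0.355) = min(1, 0.710) = 0.710
(β ⊕ β) ⊕ γ = min(1, 0.710 + 0.545) = min(1, 1.255) = 1.000
β ↔ γ = 1 − |0.355 − 0.545| = 1 − 0.190 = 0.810
β ↔ (β ↔ γ) = 1 − |0.355 − 0.810| = 1 − 0.455 = 0.545
¬(β ↔ (β ↔ γ)) = 1 − 0.545 = 0.455
¬¬(β ↔ (β ↔ γ)) = 1 − 0.455 = 0.545
((β ⊕ β) ⊕ γ) ↔ ¬¬(β ↔ (β ↔ γ)) = 1 − |1.000 − 0.545| = 1 − 0.455 = 0.545
¬α ↔ (((β ⊕ β) ⊕ γ) ↔ ¬¬(β ↔ (β ↔ γ))) = 1 − |0.636 − 0.545| = 1 − 0.091 = 0.909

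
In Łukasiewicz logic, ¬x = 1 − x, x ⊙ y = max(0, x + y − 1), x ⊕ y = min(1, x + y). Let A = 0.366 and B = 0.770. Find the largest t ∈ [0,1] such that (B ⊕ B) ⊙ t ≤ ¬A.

0.634

B ⊕ B = min(1, 0.770 + 0.770) = min(1, 1.540) = 1.000
So the left factor is B ⊕ B = 1.000.
¬A = 1 − 0.366 = 0.634
So the right-hand bound is ¬A = 0.634.
The residuum of the Łukasiewicz t-norm gives the supremum: min(1, 1 − 1.000 + 0.634).
1 − 1.000 + 0.634 = 0.634, so t = min(1, 0.634) = 0.634.
Check: 1.000 ⊙ 0.634 = max(0, 0.634) = 0.634 ≤ 0.634.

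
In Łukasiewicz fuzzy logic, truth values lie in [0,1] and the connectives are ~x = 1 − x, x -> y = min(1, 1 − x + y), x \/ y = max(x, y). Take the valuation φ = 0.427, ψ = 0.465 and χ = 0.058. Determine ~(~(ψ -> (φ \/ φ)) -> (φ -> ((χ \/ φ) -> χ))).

φ \/ φ = max(0.427, 0.427) = 0.427
ψ -> (φ \/ φ) = min(1, 1 − 0.465 + 0.427) = min(1, 0.962) = 0.962
~(ψ -> (φ \/ φ)) = 1 − 0.962 = 0.038
χ \/ φ = max(0.058, 0.427) = 0.427
(χ \/ φ) -> χ = min(1, 1 − 0.427 + 0.058) = min(1, 0.631) = 0.631
φ -> ((χ \/ φ) -> χ) = min(1, 1 − 0.427 + 0.631) = min(1, 1.204) = 1.000
~(ψ -> (φ \/ φ)) -> (φ -> ((χ \/ φ) -> χ)) = min(1, 1 − 0.038 + 1.000) = min(1, 1.962) = 1.000
~(~(ψ -> (φ \/ φ)) -> (φ -> ((χ \/ φ) -> χ))) = 1 − 1.000 = 0.000

0.000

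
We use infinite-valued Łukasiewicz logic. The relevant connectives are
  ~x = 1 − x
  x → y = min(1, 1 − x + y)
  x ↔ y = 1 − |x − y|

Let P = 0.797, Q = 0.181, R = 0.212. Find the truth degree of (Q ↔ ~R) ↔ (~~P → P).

~R = 1 − 0.212 = 0.788
Q ↔ ~R = 1 − |0.181 − 0.788| = 1 − 0.607 = 0.393
~P = 1 − 0.797 = 0.203
~~P = 1 − 0.203 = 0.797
~~P → P = min(1, 1 − 0.797 + 0.797) = min(1, 1.000) = 1.000
(Q ↔ ~R) ↔ (~~P → P) = 1 − |0.393 − 1.000| = 1 − 0.607 = 0.393

0.393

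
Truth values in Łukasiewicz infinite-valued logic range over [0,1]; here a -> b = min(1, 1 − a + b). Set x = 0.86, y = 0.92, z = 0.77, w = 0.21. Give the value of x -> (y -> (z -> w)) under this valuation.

0.66

z -> w = min(1, 1 − 0.77 + 0.21) = min(1, 0.44) = 0.44
y -> (z -> w) = min(1, 1 − 0.92 + 0.44) = min(1, 0.52) = 0.52
x -> (y -> (z -> w)) = min(1, 1 − 0.86 + 0.52) = min(1, 0.66) = 0.66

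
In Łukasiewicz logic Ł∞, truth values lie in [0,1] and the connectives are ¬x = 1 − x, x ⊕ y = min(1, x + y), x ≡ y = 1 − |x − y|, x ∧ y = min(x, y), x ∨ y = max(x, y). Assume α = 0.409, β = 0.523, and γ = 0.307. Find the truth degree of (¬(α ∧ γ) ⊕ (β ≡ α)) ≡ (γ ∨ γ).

α ∧ γ = min(0.409, 0.307) = 0.307
¬(α ∧ γ) = 1 − 0.307 = 0.693
β ≡ α = 1 − |0.523 − 0.409| = 1 − 0.114 = 0.886
¬(α ∧ γ) ⊕ (β ≡ α) = min(1, 0.693 + 0.886) = min(1, 1.579) = 1.000
γ ∨ γ = max(0.307, 0.307) = 0.307
(¬(α ∧ γ) ⊕ (β ≡ α)) ≡ (γ ∨ γ) = 1 − |1.000 − 0.307| = 1 − 0.693 = 0.307

0.307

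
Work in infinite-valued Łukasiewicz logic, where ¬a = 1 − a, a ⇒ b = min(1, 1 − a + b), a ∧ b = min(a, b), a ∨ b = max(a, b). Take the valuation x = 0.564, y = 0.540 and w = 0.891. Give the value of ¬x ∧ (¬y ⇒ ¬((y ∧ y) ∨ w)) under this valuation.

¬x = 1 − 0.564 = 0.436
¬y = 1 − 0.540 = 0.460
y ∧ y = min(0.540, 0.540) = 0.540
(y ∧ y) ∨ w = max(0.540, 0.891) = 0.891
¬((y ∧ y) ∨ w) = 1 − 0.891 = 0.109
¬y ⇒ ¬((y ∧ y) ∨ w) = min(1, 1 − 0.460 + 0.109) = min(1, 0.649) = 0.649
¬x ∧ (¬y ⇒ ¬((y ∧ y) ∨ w)) = min(0.436, 0.649) = 0.436

0.436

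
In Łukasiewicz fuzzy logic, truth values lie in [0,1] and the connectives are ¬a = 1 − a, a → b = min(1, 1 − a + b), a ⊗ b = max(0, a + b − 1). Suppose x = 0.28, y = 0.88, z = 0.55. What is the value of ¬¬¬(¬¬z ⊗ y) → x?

¬z = 1 − 0.55 = 0.45
¬¬z = 1 − 0.45 = 0.55
¬¬z ⊗ y = max(0, 0.55 + 0.88 − 1) = max(0, 0.43) = 0.43
¬(¬¬z ⊗ y) = 1 − 0.43 = 0.57
¬¬(¬¬z ⊗ y) = 1 − 0.57 = 0.43
¬¬¬(¬¬z ⊗ y) = 1 − 0.43 = 0.57
¬¬¬(¬¬z ⊗ y) → x = min(1, 1 − 0.57 + 0.28) = min(1, 0.71) = 0.71

0.71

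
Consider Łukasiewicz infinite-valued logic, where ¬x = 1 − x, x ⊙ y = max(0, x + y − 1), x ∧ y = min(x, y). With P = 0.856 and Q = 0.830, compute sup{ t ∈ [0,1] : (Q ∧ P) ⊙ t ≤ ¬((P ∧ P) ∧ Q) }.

Q ∧ P = min(0.830, 0.856) = 0.830
So the left factor is Q ∧ P = 0.830.
P ∧ P = min(0.856, 0.856) = 0.856
(P ∧ P) ∧ Q = min(0.856, 0.830) = 0.830
¬((P ∧ P) ∧ Q) = 1 − 0.830 = 0.170
So the right-hand bound is ¬((P ∧ P) ∧ Q) = 0.170.
The residuum of the Łukasiewicz t-norm gives the supremum: min(1, 1 − 0.830 + 0.170).
1 − 0.830 + 0.170 = 0.340, so t = min(1, 0.340) = 0.340.
Check: 0.830 ⊙ 0.340 = max(0, 0.170) = 0.170 ≤ 0.170.

0.340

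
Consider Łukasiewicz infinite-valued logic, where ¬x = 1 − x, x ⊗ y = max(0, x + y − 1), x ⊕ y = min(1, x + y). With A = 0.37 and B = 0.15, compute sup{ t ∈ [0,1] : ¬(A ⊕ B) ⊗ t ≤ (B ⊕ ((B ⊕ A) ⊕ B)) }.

A ⊕ B = min(1, 0.37 + 0.15) = min(1, 0.52) = 0.52
¬(A ⊕ B) = 1 − 0.52 = 0.48
So the left factor is ¬(A ⊕ B) = 0.48.
B ⊕ A = min(1, 0.15 + 0.37) = min(1, 0.52) = 0.52
(B ⊕ A) ⊕ B = min(1, 0.52 + 0.15) = min(1, 0.67) = 0.67
B ⊕ ((B ⊕ A) ⊕ B) = min(1, 0.15 + 0.67) = min(1, 0.82) = 0.82
So the right-hand bound is B ⊕ ((B ⊕ A) ⊕ B) = 0.82.
The residuum of the Łukasiewicz t-norm gives the supremum: min(1, 1 − 0.48 + 0.82).
1 − 0.48 + 0.82 = 1.34, so t = min(1, 1.34) = 1.00.
Check: 0.48 ⊗ 1.00 = max(0, 0.48) = 0.48 ≤ 0.82.

1.00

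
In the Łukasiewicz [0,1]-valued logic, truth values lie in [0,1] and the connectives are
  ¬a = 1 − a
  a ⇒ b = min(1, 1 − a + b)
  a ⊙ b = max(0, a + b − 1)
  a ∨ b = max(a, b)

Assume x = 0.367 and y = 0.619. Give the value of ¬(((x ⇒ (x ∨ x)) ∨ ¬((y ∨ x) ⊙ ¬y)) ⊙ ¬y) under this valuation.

x ∨ x = max(0.367, 0.367) = 0.367
x ⇒ (x ∨ x) = min(1, 1 − 0.367 + 0.367) = min(1, 1.000) = 1.000
y ∨ x = max(0.619, 0.367) = 0.619
¬y = 1 − 0.619 = 0.381
(y ∨ x) ⊙ ¬y = max(0, 0.619 + 0.381 − 1) = max(0, 0.000) = 0.000
¬((y ∨ x) ⊙ ¬y) = 1 − 0.000 = 1.000
(x ⇒ (x ∨ x)) ∨ ¬((y ∨ x) ⊙ ¬y) = max(1.000, 1.000) = 1.000
((x ⇒ (x ∨ x)) ∨ ¬((y ∨ x) ⊙ ¬y)) ⊙ ¬y = max(0, 1.000 + 0.381 − 1) = max(0, 0.381) = 0.381
¬(((x ⇒ (x ∨ x)) ∨ ¬((y ∨ x) ⊙ ¬y)) ⊙ ¬y) = 1 − 0.381 = 0.619

0.619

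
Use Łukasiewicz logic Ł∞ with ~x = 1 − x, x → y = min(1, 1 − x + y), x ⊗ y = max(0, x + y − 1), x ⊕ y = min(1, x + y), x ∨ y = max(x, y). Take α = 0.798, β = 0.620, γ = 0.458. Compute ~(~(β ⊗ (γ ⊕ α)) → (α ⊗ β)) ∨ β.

γ ⊕ α = min(1, 0.458 + 0.798) = min(1, 1.256) = 1.000
β ⊗ (γ ⊕ α) = max(0, 0.620 + 1.000 − 1) = max(0, 0.620) = 0.620
~(β ⊗ (γ ⊕ α)) = 1 − 0.620 = 0.380
α ⊗ β = max(0, 0.798 + 0.620 − 1) = max(0, 0.418) = 0.418
~(β ⊗ (γ ⊕ α)) → (α ⊗ β) = min(1, 1 − 0.380 + 0.418) = min(1, 1.038) = 1.000
~(~(β ⊗ (γ ⊕ α)) → (α ⊗ β)) = 1 − 1.000 = 0.000
~(~(β ⊗ (γ ⊕ α)) → (α ⊗ β)) ∨ β = max(0.000, 0.620) = 0.620

0.620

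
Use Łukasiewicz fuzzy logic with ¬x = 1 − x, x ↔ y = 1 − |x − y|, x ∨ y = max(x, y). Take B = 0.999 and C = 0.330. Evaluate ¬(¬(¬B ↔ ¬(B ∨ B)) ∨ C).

0.670

¬B = 1 − 0.999 = 0.001
B ∨ B = max(0.999, 0.999) = 0.999
¬(B ∨ B) = 1 − 0.999 = 0.001
¬B ↔ ¬(B ∨ B) = 1 − |0.001 − 0.001| = 1 − 0.000 = 1.000
¬(¬B ↔ ¬(B ∨ B)) = 1 − 1.000 = 0.000
¬(¬B ↔ ¬(B ∨ B)) ∨ C = max(0.000, 0.330) = 0.330
¬(¬(¬B ↔ ¬(B ∨ B)) ∨ C) = 1 − 0.330 = 0.670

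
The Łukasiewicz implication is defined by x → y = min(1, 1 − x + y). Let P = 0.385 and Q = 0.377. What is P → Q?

0.992

P → Q = min(1, 1 − 0.385 + 0.377) = min(1, 0.992) = 0.992
For comparison, the Gödel implication (1 if x ≤ y else y) would give 0.377.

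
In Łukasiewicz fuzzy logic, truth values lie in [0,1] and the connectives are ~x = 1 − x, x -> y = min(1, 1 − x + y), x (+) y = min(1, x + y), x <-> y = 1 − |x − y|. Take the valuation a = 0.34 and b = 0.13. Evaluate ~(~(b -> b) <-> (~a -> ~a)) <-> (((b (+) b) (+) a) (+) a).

b -> b = min(1, 1 − 0.13 + 0.13) = min(1, 1.00) = 1.00
~(b -> b) = 1 − 1.00 = 0.00
~a = 1 − 0.34 = 0.66
~a -> ~a = min(1, 1 − 0.66 + 0.66) = min(1, 1.00) = 1.00
~(b -> b) <-> (~a -> ~a) = 1 − |0.00 − 1.00| = 1 − 1.00 = 0.00
~(~(b -> b) <-> (~a -> ~a)) = 1 − 0.00 = 1.00
b (+) b = min(1, 0.13 + 0.13) = min(1, 0.26) = 0.26
(b (+) b) (+) a = min(1, 0.26 + 0.34) = min(1, 0.60) = 0.60
((b (+) b) (+) a) (+) a = min(1, 0.60 + 0.34) = min(1, 0.94) = 0.94
~(~(b -> b) <-> (~a -> ~a)) <-> (((b (+) b) (+) a) (+) a) = 1 − |1.00 − 0.94| = 1 − 0.06 = 0.94

0.94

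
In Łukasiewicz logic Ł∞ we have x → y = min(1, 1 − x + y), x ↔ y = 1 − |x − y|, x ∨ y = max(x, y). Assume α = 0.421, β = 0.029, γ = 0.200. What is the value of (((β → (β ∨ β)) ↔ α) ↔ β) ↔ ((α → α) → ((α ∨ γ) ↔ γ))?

0.829

β ∨ β = max(0.029, 0.029) = 0.029
β → (β ∨ β) = min(1, 1 − 0.029 + 0.029) = min(1, 1.000) = 1.000
(β → (β ∨ β)) ↔ α = 1 − |1.000 − 0.421| = 1 − 0.579 = 0.421
((β → (β ∨ β)) ↔ α) ↔ β = 1 − |0.421 − 0.029| = 1 − 0.392 = 0.608
α → α = min(1, 1 − 0.421 + 0.421) = min(1, 1.000) = 1.000
α ∨ γ = max(0.421, 0.200) = 0.421
(α ∨ γ) ↔ γ = 1 − |0.421 − 0.200| = 1 − 0.221 = 0.779
(α → α) → ((α ∨ γ) ↔ γ) = min(1, 1 − 1.000 + 0.779) = min(1, 0.779) = 0.779
(((β → (β ∨ β)) ↔ α) ↔ β) ↔ ((α → α) → ((α ∨ γ) ↔ γ)) = 1 − |0.608 − 0.779| = 1 − 0.171 = 0.829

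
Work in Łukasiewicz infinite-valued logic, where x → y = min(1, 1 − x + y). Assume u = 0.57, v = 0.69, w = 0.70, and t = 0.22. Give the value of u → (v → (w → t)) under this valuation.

1.00

w → t = min(1, 1 − 0.70 + 0.22) = min(1, 0.52) = 0.52
v → (w → t) = min(1, 1 − 0.69 + 0.52) = min(1, 0.83) = 0.83
u → (v → (w → t)) = min(1, 1 − 0.57 + 0.83) = min(1, 1.26) = 1.00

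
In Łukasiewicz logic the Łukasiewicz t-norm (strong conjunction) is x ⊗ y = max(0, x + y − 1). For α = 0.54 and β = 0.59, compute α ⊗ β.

α ⊗ β = max(0, 0.54 + 0.59 − 1) = max(0, 0.13) = 0.13
For comparison, the Gödel (minimum) t-norm min(x, y) would give 0.54.

0.13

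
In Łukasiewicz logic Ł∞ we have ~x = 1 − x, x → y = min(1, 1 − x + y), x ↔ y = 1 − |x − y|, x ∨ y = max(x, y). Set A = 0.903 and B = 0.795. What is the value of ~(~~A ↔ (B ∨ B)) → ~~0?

0.892

~A = 1 − 0.903 = 0.097
~~A = 1 − 0.097 = 0.903
B ∨ B = max(0.795, 0.795) = 0.795
~~A ↔ (B ∨ B) = 1 − |0.903 − 0.795| = 1 − 0.108 = 0.892
~(~~A ↔ (B ∨ B)) = 1 − 0.892 = 0.108
~0 = 1 − 0.000 = 1.000
~~0 = 1 − 1.000 = 0.000
~(~~A ↔ (B ∨ B)) → ~~0 = min(1, 1 − 0.108 + 0.000) = min(1, 0.892) = 0.892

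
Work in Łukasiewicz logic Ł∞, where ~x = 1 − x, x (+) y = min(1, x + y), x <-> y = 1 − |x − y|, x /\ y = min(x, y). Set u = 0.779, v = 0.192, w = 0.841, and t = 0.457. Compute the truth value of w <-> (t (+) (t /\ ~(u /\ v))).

0.927

u /\ v = min(0.779, 0.192) = 0.192
~(u /\ v) = 1 − 0.192 = 0.808
t /\ ~(u /\ v) = min(0.457, 0.808) = 0.457
t (+) (t /\ ~(u /\ v)) = min(1, 0.457 + 0.457) = min(1, 0.914) = 0.914
w <-> (t (+) (t /\ ~(u /\ v))) = 1 − |0.841 − 0.914| = 1 − 0.073 = 0.927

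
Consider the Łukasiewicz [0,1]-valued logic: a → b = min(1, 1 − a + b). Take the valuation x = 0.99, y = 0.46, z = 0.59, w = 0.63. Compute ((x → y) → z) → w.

x → y = min(1, 1 − 0.99 + 0.46) = min(1, 0.47) = 0.47
(x → y) → z = min(1, 1 − 0.47 + 0.59) = min(1, 1.12) = 1.00
((x → y) → z) → w = min(1, 1 − 1.00 + 0.63) = min(1, 0.63) = 0.63

0.63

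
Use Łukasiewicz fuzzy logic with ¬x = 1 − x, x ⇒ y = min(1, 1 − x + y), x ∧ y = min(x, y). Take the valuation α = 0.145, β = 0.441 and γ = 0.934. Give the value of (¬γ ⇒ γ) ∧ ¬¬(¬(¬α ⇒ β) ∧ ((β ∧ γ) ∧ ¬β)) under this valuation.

¬γ = 1 − 0.934 = 0.066
¬γ ⇒ γ = min(1, 1 − 0.066 + 0.934) = min(1, 1.868) = 1.000
¬α = 1 − 0.145 = 0.855
¬α ⇒ β = min(1, 1 − 0.855 + 0.441) = min(1, 0.586) = 0.586
¬(¬α ⇒ β) = 1 − 0.586 = 0.414
β ∧ γ = min(0.441, 0.934) = 0.441
¬β = 1 − 0.441 = 0.559
(β ∧ γ) ∧ ¬β = min(0.441, 0.559) = 0.441
¬(¬α ⇒ β) ∧ ((β ∧ γ) ∧ ¬β) = min(0.414, 0.441) = 0.414
¬(¬(¬α ⇒ β) ∧ ((β ∧ γ) ∧ ¬β)) = 1 − 0.414 = 0.586
¬¬(¬(¬α ⇒ β) ∧ ((β ∧ γ) ∧ ¬β)) = 1 − 0.586 = 0.414
(¬γ ⇒ γ) ∧ ¬¬(¬(¬α ⇒ β) ∧ ((β ∧ γ) ∧ ¬β)) = min(1.000, 0.414) = 0.414

0.414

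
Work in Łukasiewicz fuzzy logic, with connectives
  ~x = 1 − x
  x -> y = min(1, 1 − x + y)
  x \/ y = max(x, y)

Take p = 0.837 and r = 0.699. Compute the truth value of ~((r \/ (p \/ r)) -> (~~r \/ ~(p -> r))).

0.138

p \/ r = max(0.837, 0.699) = 0.837
r \/ (p \/ r) = max(0.699, 0.837) = 0.837
~r = 1 − 0.699 = 0.301
~~r = 1 − 0.301 = 0.699
p -> r = min(1, 1 − 0.837 + 0.699) = min(1, 0.862) = 0.862
~(p -> r) = 1 − 0.862 = 0.138
~~r \/ ~(p -> r) = max(0.699, 0.138) = 0.699
(r \/ (p \/ r)) -> (~~r \/ ~(p -> r)) = min(1, 1 − 0.837 + 0.699) = min(1, 0.862) = 0.862
~((r \/ (p \/ r)) -> (~~r \/ ~(p -> r))) = 1 − 0.862 = 0.138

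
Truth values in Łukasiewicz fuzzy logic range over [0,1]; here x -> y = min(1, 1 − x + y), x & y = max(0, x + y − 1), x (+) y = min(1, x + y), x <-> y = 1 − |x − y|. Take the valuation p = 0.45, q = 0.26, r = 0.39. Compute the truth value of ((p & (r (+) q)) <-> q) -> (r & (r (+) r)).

r (+) q = min(1, 0.39 + 0.26) = min(1, 0.65) = 0.65
p & (r (+) q) = max(0, 0.45 + 0.65 − 1) = max(0, 0.10) = 0.10
(p & (r (+) q)) <-> q = 1 − |0.10 − 0.26| = 1 − 0.16 = 0.84
r (+) r = min(1, 0.39 + 0.39) = min(1, 0.78) = 0.78
r & (r (+) r) = max(0, 0.39 + 0.78 − 1) = max(0, 0.17) = 0.17
((p & (r (+) q)) <-> q) -> (r & (r (+) r)) = min(1, 1 − 0.84 + 0.17) = min(1, 0.33) = 0.33

0.33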